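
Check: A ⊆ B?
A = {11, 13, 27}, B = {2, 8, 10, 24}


A ⊆ B means every element of A is in B.
Elements in A not in B: {11, 13, 27}
So A ⊄ B.

No, A ⊄ B


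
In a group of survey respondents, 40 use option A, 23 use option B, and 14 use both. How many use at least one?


|A ∪ B| = |A| + |B| - |A ∩ B|
= 40 + 23 - 14
= 49

|A ∪ B| = 49


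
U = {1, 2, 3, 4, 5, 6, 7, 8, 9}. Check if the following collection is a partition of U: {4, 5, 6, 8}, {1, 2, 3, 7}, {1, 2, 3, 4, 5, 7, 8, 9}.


A partition requires: (1) non-empty parts, (2) pairwise disjoint, (3) union = U
Parts: {4, 5, 6, 8}, {1, 2, 3, 7}, {1, 2, 3, 4, 5, 7, 8, 9}
Union of parts: {1, 2, 3, 4, 5, 6, 7, 8, 9}
U = {1, 2, 3, 4, 5, 6, 7, 8, 9}
All non-empty? True
Pairwise disjoint? False
Covers U? True

No, not a valid partition


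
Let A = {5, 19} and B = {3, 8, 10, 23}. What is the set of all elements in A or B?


A ∪ B = all elements in A or B (or both)
A = {5, 19}
B = {3, 8, 10, 23}
A ∪ B = {3, 5, 8, 10, 19, 23}

A ∪ B = {3, 5, 8, 10, 19, 23}


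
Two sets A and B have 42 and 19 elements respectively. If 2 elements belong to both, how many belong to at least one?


|A ∪ B| = |A| + |B| - |A ∩ B|
= 42 + 19 - 2
= 59

|A ∪ B| = 59


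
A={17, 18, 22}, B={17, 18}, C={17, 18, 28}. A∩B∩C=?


A ∩ B = {17, 18}
(A ∩ B) ∩ C = {17, 18}

A ∩ B ∩ C = {17, 18}


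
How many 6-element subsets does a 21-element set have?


C(n,k) = n! / (k!(n-k)!)
C(21,6) = 21! / (6!15!)
= 54264

C(21,6) = 54264


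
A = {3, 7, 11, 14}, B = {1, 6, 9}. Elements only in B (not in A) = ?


A = {3, 7, 11, 14}
B = {1, 6, 9}
Region: only in B (not in A)
Elements: {1, 6, 9}

Elements only in B (not in A): {1, 6, 9}


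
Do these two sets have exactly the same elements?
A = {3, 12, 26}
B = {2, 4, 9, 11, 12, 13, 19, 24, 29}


Two sets are equal iff they have exactly the same elements.
A = {3, 12, 26}
B = {2, 4, 9, 11, 12, 13, 19, 24, 29}
Differences: {2, 3, 4, 9, 11, 13, 19, 24, 26, 29}
A ≠ B

No, A ≠ B


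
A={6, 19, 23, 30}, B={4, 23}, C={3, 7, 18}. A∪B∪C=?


A ∪ B = {4, 6, 19, 23, 30}
(A ∪ B) ∪ C = {3, 4, 6, 7, 18, 19, 23, 30}

A ∪ B ∪ C = {3, 4, 6, 7, 18, 19, 23, 30}


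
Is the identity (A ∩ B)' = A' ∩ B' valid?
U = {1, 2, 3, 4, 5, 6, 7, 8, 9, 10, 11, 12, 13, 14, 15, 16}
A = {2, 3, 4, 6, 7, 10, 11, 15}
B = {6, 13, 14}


LHS: A ∩ B = {6}
(A ∩ B)' = U \ (A ∩ B) = {1, 2, 3, 4, 5, 7, 8, 9, 10, 11, 12, 13, 14, 15, 16}
A' = {1, 5, 8, 9, 12, 13, 14, 16}, B' = {1, 2, 3, 4, 5, 7, 8, 9, 10, 11, 12, 15, 16}
Claimed RHS: A' ∩ B' = {1, 5, 8, 9, 12, 16}
Identity is INVALID: LHS = {1, 2, 3, 4, 5, 7, 8, 9, 10, 11, 12, 13, 14, 15, 16} but the RHS claimed here equals {1, 5, 8, 9, 12, 16}. The correct form is (A ∩ B)' = A' ∪ B'.

Identity is invalid: (A ∩ B)' = {1, 2, 3, 4, 5, 7, 8, 9, 10, 11, 12, 13, 14, 15, 16} but A' ∩ B' = {1, 5, 8, 9, 12, 16}. The correct De Morgan law is (A ∩ B)' = A' ∪ B'.


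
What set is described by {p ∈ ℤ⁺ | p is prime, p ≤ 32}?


Checking each candidate:
Condition: primes ≤ 32
Result = {2, 3, 5, 7, 11, 13, 17, 19, 23, 29, 31}

{2, 3, 5, 7, 11, 13, 17, 19, 23, 29, 31}


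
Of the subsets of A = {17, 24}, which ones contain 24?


A subset of A contains 24 iff the remaining 1 elements form any subset of A \ {24}.
Count: 2^(n-1) = 2^1 = 2
Subsets containing 24: {24}, {17, 24}

Subsets containing 24 (2 total): {24}, {17, 24}


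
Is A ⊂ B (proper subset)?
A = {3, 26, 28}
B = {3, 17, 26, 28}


A ⊂ B requires: A ⊆ B AND A ≠ B.
A ⊆ B? Yes
A = B? No
A ⊂ B: Yes (A is a proper subset of B)

Yes, A ⊂ B


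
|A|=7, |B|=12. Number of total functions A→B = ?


Each of |A| = 7 inputs maps to any of |B| = 12 outputs.
# functions = |B|^|A| = 12^7
= 35831808

Number of functions = 35831808


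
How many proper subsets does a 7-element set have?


Total subsets = 2^n = 2^7 = 128
Proper subsets exclude the set itself: 2^n - 1
= 128 - 1
= 127

Number of proper subsets = 127


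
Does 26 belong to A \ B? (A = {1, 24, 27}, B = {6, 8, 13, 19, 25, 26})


A = {1, 24, 27}, B = {6, 8, 13, 19, 25, 26}
A \ B = elements in A but not in B
A \ B = {1, 24, 27}
Checking if 26 ∈ A \ B
26 is not in A \ B → False

26 ∉ A \ B


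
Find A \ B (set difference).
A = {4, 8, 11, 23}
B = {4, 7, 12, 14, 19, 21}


A \ B = elements in A but not in B
A = {4, 8, 11, 23}
B = {4, 7, 12, 14, 19, 21}
Remove from A any elements in B
A \ B = {8, 11, 23}

A \ B = {8, 11, 23}


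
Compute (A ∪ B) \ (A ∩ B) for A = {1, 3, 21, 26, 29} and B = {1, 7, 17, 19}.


A △ B = (A \ B) ∪ (B \ A) = elements in exactly one of A or B
A \ B = {3, 21, 26, 29}
B \ A = {7, 17, 19}
A △ B = {3, 7, 17, 19, 21, 26, 29}

A △ B = {3, 7, 17, 19, 21, 26, 29}


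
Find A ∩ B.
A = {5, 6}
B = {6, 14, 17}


A ∩ B = elements in both A and B
A = {5, 6}
B = {6, 14, 17}
A ∩ B = {6}

A ∩ B = {6}


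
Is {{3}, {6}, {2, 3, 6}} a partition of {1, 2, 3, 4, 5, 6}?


A partition requires: (1) non-empty parts, (2) pairwise disjoint, (3) union = U
Parts: {3}, {6}, {2, 3, 6}
Union of parts: {2, 3, 6}
U = {1, 2, 3, 4, 5, 6}
All non-empty? True
Pairwise disjoint? False
Covers U? False

No, not a valid partition


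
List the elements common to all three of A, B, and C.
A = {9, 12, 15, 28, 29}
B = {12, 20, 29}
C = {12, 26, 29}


A ∩ B = {12, 29}
(A ∩ B) ∩ C = {12, 29}

A ∩ B ∩ C = {12, 29}


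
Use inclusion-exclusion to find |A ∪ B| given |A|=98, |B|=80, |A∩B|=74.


|A ∪ B| = |A| + |B| - |A ∩ B|
= 98 + 80 - 74
= 104

|A ∪ B| = 104


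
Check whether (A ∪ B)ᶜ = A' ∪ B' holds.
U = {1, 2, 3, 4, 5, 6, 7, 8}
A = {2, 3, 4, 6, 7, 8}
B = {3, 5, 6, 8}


LHS: A ∪ B = {2, 3, 4, 5, 6, 7, 8}
(A ∪ B)' = U \ (A ∪ B) = {1}
A' = {1, 5}, B' = {1, 2, 4, 7}
Claimed RHS: A' ∪ B' = {1, 2, 4, 5, 7}
Identity is INVALID: LHS = {1} but the RHS claimed here equals {1, 2, 4, 5, 7}. The correct form is (A ∪ B)' = A' ∩ B'.

Identity is invalid: (A ∪ B)' = {1} but A' ∪ B' = {1, 2, 4, 5, 7}. The correct De Morgan law is (A ∪ B)' = A' ∩ B'.


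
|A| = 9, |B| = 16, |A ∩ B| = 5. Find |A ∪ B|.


|A ∪ B| = |A| + |B| - |A ∩ B|
= 9 + 16 - 5
= 20

|A ∪ B| = 20


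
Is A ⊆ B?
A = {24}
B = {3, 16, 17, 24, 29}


A ⊆ B means every element of A is in B.
All elements of A are in B.
So A ⊆ B.

Yes, A ⊆ B


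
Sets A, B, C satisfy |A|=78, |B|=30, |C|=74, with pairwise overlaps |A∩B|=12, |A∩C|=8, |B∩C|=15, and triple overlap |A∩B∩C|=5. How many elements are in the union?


|A∪B∪C| = |A|+|B|+|C| - |A∩B|-|A∩C|-|B∩C| + |A∩B∩C|
= 78+30+74 - 12-8-15 + 5
= 182 - 35 + 5
= 152

|A ∪ B ∪ C| = 152


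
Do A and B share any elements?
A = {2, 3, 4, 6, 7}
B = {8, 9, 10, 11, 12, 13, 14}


Disjoint means A ∩ B = ∅.
A ∩ B = ∅
A ∩ B = ∅, so A and B are disjoint.

No — A and B share no elements (A ∩ B = ∅), so they are disjoint


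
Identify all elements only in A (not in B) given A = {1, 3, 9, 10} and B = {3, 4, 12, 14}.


A = {1, 3, 9, 10}
B = {3, 4, 12, 14}
Region: only in A (not in B)
Elements: {1, 9, 10}

Elements only in A (not in B): {1, 9, 10}


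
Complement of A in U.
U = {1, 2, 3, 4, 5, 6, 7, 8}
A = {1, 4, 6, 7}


Aᶜ = U \ A = elements in U but not in A
U = {1, 2, 3, 4, 5, 6, 7, 8}
A = {1, 4, 6, 7}
Aᶜ = {2, 3, 5, 8}

Aᶜ = {2, 3, 5, 8}


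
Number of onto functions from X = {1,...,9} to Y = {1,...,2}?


n = |X| = 9, k = |Y| = 2. Surjections via inclusion-exclusion:
S(n,k) = Σ(-1)^i × C(k,i) × (k-i)^n, i=0 to k
i=0: (-1)^0×C(2,0)×2^9 = 512
i=1: (-1)^1×C(2,1)×1^9 = -2
i=2: (-1)^2×C(2,2)×0^9 = 0
Total = 510

Number of surjections = 510


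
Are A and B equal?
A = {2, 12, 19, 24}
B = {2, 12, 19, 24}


Two sets are equal iff they have exactly the same elements.
A = {2, 12, 19, 24}
B = {2, 12, 19, 24}
Same elements → A = B

Yes, A = B


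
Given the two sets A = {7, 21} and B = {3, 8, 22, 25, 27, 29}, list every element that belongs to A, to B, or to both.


A ∪ B = all elements in A or B (or both)
A = {7, 21}
B = {3, 8, 22, 25, 27, 29}
A ∪ B = {3, 7, 8, 21, 22, 25, 27, 29}

A ∪ B = {3, 7, 8, 21, 22, 25, 27, 29}


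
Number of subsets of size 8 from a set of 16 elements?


C(n,k) = n! / (k!(n-k)!)
C(16,8) = 16! / (8!8!)
= 12870

C(16,8) = 12870


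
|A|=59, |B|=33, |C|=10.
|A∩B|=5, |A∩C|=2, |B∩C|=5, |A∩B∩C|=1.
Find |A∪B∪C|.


|A∪B∪C| = |A|+|B|+|C| - |A∩B|-|A∩C|-|B∩C| + |A∩B∩C|
= 59+33+10 - 5-2-5 + 1
= 102 - 12 + 1
= 91

|A ∪ B ∪ C| = 91


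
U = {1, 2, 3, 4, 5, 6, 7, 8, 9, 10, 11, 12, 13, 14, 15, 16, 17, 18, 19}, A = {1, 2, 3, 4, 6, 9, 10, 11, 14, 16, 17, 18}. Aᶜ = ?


Aᶜ = U \ A = elements in U but not in A
U = {1, 2, 3, 4, 5, 6, 7, 8, 9, 10, 11, 12, 13, 14, 15, 16, 17, 18, 19}
A = {1, 2, 3, 4, 6, 9, 10, 11, 14, 16, 17, 18}
Aᶜ = {5, 7, 8, 12, 13, 15, 19}

Aᶜ = {5, 7, 8, 12, 13, 15, 19}


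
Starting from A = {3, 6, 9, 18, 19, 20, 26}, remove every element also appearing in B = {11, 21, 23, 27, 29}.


A \ B = elements in A but not in B
A = {3, 6, 9, 18, 19, 20, 26}
B = {11, 21, 23, 27, 29}
Remove from A any elements in B
A \ B = {3, 6, 9, 18, 19, 20, 26}

A \ B = {3, 6, 9, 18, 19, 20, 26}


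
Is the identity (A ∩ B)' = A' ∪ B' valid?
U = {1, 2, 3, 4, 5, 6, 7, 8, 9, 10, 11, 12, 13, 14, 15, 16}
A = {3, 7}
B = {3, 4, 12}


LHS: A ∩ B = {3}
(A ∩ B)' = U \ (A ∩ B) = {1, 2, 4, 5, 6, 7, 8, 9, 10, 11, 12, 13, 14, 15, 16}
A' = {1, 2, 4, 5, 6, 8, 9, 10, 11, 12, 13, 14, 15, 16}, B' = {1, 2, 5, 6, 7, 8, 9, 10, 11, 13, 14, 15, 16}
Claimed RHS: A' ∪ B' = {1, 2, 4, 5, 6, 7, 8, 9, 10, 11, 12, 13, 14, 15, 16}
Identity is VALID: LHS = RHS = {1, 2, 4, 5, 6, 7, 8, 9, 10, 11, 12, 13, 14, 15, 16} ✓

Identity is valid. (A ∩ B)' = A' ∪ B' = {1, 2, 4, 5, 6, 7, 8, 9, 10, 11, 12, 13, 14, 15, 16}


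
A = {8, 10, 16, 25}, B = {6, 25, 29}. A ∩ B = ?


A ∩ B = elements in both A and B
A = {8, 10, 16, 25}
B = {6, 25, 29}
A ∩ B = {25}

A ∩ B = {25}


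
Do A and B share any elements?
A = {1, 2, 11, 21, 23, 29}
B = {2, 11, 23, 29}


Disjoint means A ∩ B = ∅.
A ∩ B = {2, 11, 23, 29}
A ∩ B ≠ ∅, so A and B are NOT disjoint.

Yes — A and B share the element(s) of A ∩ B = {2, 11, 23, 29}, so they are not disjoint


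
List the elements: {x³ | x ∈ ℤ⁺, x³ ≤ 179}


Checking each candidate:
Condition: positive perfect cubes ≤ 179
Result = {1, 8, 27, 64, 125}

{1, 8, 27, 64, 125}


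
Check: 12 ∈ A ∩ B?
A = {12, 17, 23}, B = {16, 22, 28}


A = {12, 17, 23}, B = {16, 22, 28}
A ∩ B = elements in both A and B
A ∩ B = ∅
Checking if 12 ∈ A ∩ B
12 is not in A ∩ B → False

12 ∉ A ∩ B


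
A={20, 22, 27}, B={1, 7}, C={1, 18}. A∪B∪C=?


A ∪ B = {1, 7, 20, 22, 27}
(A ∪ B) ∪ C = {1, 7, 18, 20, 22, 27}

A ∪ B ∪ C = {1, 7, 18, 20, 22, 27}


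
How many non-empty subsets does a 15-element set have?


Total subsets = 2^n = 2^15 = 32768
Non-empty subsets exclude the empty set: 2^n - 1
= 32768 - 1
= 32767

Number of non-empty subsets = 32767


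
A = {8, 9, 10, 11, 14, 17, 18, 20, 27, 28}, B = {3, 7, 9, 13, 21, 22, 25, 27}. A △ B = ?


A △ B = (A \ B) ∪ (B \ A) = elements in exactly one of A or B
A \ B = {8, 10, 11, 14, 17, 18, 20, 28}
B \ A = {3, 7, 13, 21, 22, 25}
A △ B = {3, 7, 8, 10, 11, 13, 14, 17, 18, 20, 21, 22, 25, 28}

A △ B = {3, 7, 8, 10, 11, 13, 14, 17, 18, 20, 21, 22, 25, 28}


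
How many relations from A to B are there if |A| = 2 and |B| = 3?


A relation from A to B is any subset of A × B.
|A × B| = 2 × 3 = 6
# relations = 2^|A × B| = 2^6 = 64

Number of relations = 64


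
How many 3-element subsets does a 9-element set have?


C(n,k) = n! / (k!(n-k)!)
C(9,3) = 9! / (3!6!)
= 84

C(9,3) = 84


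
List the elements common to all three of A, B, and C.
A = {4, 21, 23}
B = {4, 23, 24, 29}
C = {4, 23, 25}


A ∩ B = {4, 23}
(A ∩ B) ∩ C = {4, 23}

A ∩ B ∩ C = {4, 23}


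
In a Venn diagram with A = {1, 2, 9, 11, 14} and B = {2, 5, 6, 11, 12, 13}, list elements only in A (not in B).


A = {1, 2, 9, 11, 14}
B = {2, 5, 6, 11, 12, 13}
Region: only in A (not in B)
Elements: {1, 9, 14}

Elements only in A (not in B): {1, 9, 14}


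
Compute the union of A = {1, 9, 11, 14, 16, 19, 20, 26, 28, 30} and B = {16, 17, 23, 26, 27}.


A ∪ B = all elements in A or B (or both)
A = {1, 9, 11, 14, 16, 19, 20, 26, 28, 30}
B = {16, 17, 23, 26, 27}
A ∪ B = {1, 9, 11, 14, 16, 17, 19, 20, 23, 26, 27, 28, 30}

A ∪ B = {1, 9, 11, 14, 16, 17, 19, 20, 23, 26, 27, 28, 30}


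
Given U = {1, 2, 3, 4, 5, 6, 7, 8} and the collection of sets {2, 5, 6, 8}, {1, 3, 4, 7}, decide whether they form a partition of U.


A partition requires: (1) non-empty parts, (2) pairwise disjoint, (3) union = U
Parts: {2, 5, 6, 8}, {1, 3, 4, 7}
Union of parts: {1, 2, 3, 4, 5, 6, 7, 8}
U = {1, 2, 3, 4, 5, 6, 7, 8}
All non-empty? True
Pairwise disjoint? True
Covers U? True

Yes, valid partition


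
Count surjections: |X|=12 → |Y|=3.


n = |X| = 12, k = |Y| = 3. Surjections via inclusion-exclusion:
S(n,k) = Σ(-1)^i × C(k,i) × (k-i)^n, i=0 to k
i=0: (-1)^0×C(3,0)×3^12 = 531441
i=1: (-1)^1×C(3,1)×2^12 = -12288
i=2: (-1)^2×C(3,2)×1^12 = 3
i=3: (-1)^3×C(3,3)×0^12 = 0
Total = 519156

Number of surjections = 519156


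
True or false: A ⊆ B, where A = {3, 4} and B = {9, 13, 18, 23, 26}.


A ⊆ B means every element of A is in B.
Elements in A not in B: {3, 4}
So A ⊄ B.

No, A ⊄ B


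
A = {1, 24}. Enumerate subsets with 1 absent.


A subset of A that omits 1 is a subset of A \ {1}, so there are 2^(n-1) = 2^1 = 2 of them.
Subsets excluding 1: ∅, {24}

Subsets excluding 1 (2 total): ∅, {24}


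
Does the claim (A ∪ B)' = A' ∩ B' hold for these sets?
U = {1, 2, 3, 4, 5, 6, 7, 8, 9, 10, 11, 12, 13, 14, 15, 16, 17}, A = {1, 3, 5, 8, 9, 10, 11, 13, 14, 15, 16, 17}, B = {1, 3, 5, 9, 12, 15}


LHS: A ∪ B = {1, 3, 5, 8, 9, 10, 11, 12, 13, 14, 15, 16, 17}
(A ∪ B)' = U \ (A ∪ B) = {2, 4, 6, 7}
A' = {2, 4, 6, 7, 12}, B' = {2, 4, 6, 7, 8, 10, 11, 13, 14, 16, 17}
Claimed RHS: A' ∩ B' = {2, 4, 6, 7}
Identity is VALID: LHS = RHS = {2, 4, 6, 7} ✓

Identity is valid. (A ∪ B)' = A' ∩ B' = {2, 4, 6, 7}


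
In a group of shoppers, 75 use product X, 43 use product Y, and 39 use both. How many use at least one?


|A ∪ B| = |A| + |B| - |A ∩ B|
= 75 + 43 - 39
= 79

|A ∪ B| = 79


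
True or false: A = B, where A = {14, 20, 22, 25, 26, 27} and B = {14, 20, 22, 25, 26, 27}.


Two sets are equal iff they have exactly the same elements.
A = {14, 20, 22, 25, 26, 27}
B = {14, 20, 22, 25, 26, 27}
Same elements → A = B

Yes, A = B


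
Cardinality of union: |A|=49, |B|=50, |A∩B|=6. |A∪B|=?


|A ∪ B| = |A| + |B| - |A ∩ B|
= 49 + 50 - 6
= 93

|A ∪ B| = 93


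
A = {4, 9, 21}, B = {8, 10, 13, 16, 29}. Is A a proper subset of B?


A ⊂ B requires: A ⊆ B AND A ≠ B.
A ⊆ B? No
A ⊄ B, so A is not a proper subset.

No, A is not a proper subset of B


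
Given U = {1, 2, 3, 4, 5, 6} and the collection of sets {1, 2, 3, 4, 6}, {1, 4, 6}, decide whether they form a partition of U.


A partition requires: (1) non-empty parts, (2) pairwise disjoint, (3) union = U
Parts: {1, 2, 3, 4, 6}, {1, 4, 6}
Union of parts: {1, 2, 3, 4, 6}
U = {1, 2, 3, 4, 5, 6}
All non-empty? True
Pairwise disjoint? False
Covers U? False

No, not a valid partition


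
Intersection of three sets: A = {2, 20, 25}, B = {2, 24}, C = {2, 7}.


A ∩ B = {2}
(A ∩ B) ∩ C = {2}

A ∩ B ∩ C = {2}


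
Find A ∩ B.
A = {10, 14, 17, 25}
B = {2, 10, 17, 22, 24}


A ∩ B = elements in both A and B
A = {10, 14, 17, 25}
B = {2, 10, 17, 22, 24}
A ∩ B = {10, 17}

A ∩ B = {10, 17}


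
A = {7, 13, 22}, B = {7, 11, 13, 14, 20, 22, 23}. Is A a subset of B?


A ⊆ B means every element of A is in B.
All elements of A are in B.
So A ⊆ B.

Yes, A ⊆ B


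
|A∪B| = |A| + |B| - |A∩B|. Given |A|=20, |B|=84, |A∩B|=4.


|A ∪ B| = |A| + |B| - |A ∩ B|
= 20 + 84 - 4
= 100

|A ∪ B| = 100


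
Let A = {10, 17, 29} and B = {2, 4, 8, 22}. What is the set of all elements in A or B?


A ∪ B = all elements in A or B (or both)
A = {10, 17, 29}
B = {2, 4, 8, 22}
A ∪ B = {2, 4, 8, 10, 17, 22, 29}

A ∪ B = {2, 4, 8, 10, 17, 22, 29}


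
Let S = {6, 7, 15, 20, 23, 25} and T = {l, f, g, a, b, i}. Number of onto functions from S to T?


n = |S| = 6, k = |T| = 6. Surjections via inclusion-exclusion:
S(n,k) = Σ(-1)^i × C(k,i) × (k-i)^n, i=0 to k
i=0: (-1)^0×C(6,0)×6^6 = 46656
i=1: (-1)^1×C(6,1)×5^6 = -93750
i=2: (-1)^2×C(6,2)×4^6 = 61440
i=3: (-1)^3×C(6,3)×3^6 = -14580
i=4: (-1)^4×C(6,4)×2^6 = 960
i=5: (-1)^5×C(6,5)×1^6 = -6
i=6: (-1)^6×C(6,6)×0^6 = 0
Total = 720

Number of surjections = 720


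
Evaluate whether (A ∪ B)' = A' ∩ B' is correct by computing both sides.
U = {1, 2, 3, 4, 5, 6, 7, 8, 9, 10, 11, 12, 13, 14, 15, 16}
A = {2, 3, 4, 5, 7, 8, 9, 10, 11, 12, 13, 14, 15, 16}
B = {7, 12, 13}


LHS: A ∪ B = {2, 3, 4, 5, 7, 8, 9, 10, 11, 12, 13, 14, 15, 16}
(A ∪ B)' = U \ (A ∪ B) = {1, 6}
A' = {1, 6}, B' = {1, 2, 3, 4, 5, 6, 8, 9, 10, 11, 14, 15, 16}
Claimed RHS: A' ∩ B' = {1, 6}
Identity is VALID: LHS = RHS = {1, 6} ✓

Identity is valid. (A ∪ B)' = A' ∩ B' = {1, 6}


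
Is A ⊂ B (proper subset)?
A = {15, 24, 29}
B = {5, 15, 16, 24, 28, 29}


A ⊂ B requires: A ⊆ B AND A ≠ B.
A ⊆ B? Yes
A = B? No
A ⊂ B: Yes (A is a proper subset of B)

Yes, A ⊂ B


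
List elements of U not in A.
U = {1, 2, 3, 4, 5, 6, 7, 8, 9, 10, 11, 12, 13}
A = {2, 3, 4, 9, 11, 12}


Aᶜ = U \ A = elements in U but not in A
U = {1, 2, 3, 4, 5, 6, 7, 8, 9, 10, 11, 12, 13}
A = {2, 3, 4, 9, 11, 12}
Aᶜ = {1, 5, 6, 7, 8, 10, 13}

Aᶜ = {1, 5, 6, 7, 8, 10, 13}


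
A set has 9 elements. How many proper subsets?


Total subsets = 2^n = 2^9 = 512
Proper subsets exclude the set itself: 2^n - 1
= 512 - 1
= 511

Number of proper subsets = 511


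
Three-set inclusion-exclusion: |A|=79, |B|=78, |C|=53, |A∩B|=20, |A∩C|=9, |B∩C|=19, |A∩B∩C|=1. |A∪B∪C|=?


|A∪B∪C| = |A|+|B|+|C| - |A∩B|-|A∩C|-|B∩C| + |A∩B∩C|
= 79+78+53 - 20-9-19 + 1
= 210 - 48 + 1
= 163

|A ∪ B ∪ C| = 163


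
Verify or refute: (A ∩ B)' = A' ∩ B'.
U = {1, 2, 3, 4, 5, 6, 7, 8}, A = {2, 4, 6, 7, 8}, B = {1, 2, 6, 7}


LHS: A ∩ B = {2, 6, 7}
(A ∩ B)' = U \ (A ∩ B) = {1, 3, 4, 5, 8}
A' = {1, 3, 5}, B' = {3, 4, 5, 8}
Claimed RHS: A' ∩ B' = {3, 5}
Identity is INVALID: LHS = {1, 3, 4, 5, 8} but the RHS claimed here equals {3, 5}. The correct form is (A ∩ B)' = A' ∪ B'.

Identity is invalid: (A ∩ B)' = {1, 3, 4, 5, 8} but A' ∩ B' = {3, 5}. The correct De Morgan law is (A ∩ B)' = A' ∪ B'.


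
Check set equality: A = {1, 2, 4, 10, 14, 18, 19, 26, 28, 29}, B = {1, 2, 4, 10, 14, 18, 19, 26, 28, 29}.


Two sets are equal iff they have exactly the same elements.
A = {1, 2, 4, 10, 14, 18, 19, 26, 28, 29}
B = {1, 2, 4, 10, 14, 18, 19, 26, 28, 29}
Same elements → A = B

Yes, A = B


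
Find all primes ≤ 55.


Checking each candidate:
Condition: primes ≤ 55
Result = {2, 3, 5, 7, 11, 13, 17, 19, 23, 29, 31, 37, 41, 43, 47, 53}

{2, 3, 5, 7, 11, 13, 17, 19, 23, 29, 31, 37, 41, 43, 47, 53}


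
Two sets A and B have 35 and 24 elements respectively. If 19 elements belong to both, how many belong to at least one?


|A ∪ B| = |A| + |B| - |A ∩ B|
= 35 + 24 - 19
= 40

|A ∪ B| = 40


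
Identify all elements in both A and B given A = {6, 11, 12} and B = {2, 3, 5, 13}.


A = {6, 11, 12}
B = {2, 3, 5, 13}
Region: in both A and B
Elements: ∅

Elements in both A and B: ∅


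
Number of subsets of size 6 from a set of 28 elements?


C(n,k) = n! / (k!(n-k)!)
C(28,6) = 28! / (6!22!)
= 376740

C(28,6) = 376740


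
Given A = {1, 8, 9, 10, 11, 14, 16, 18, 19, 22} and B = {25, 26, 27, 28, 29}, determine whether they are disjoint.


Disjoint means A ∩ B = ∅.
A ∩ B = ∅
A ∩ B = ∅, so A and B are disjoint.

Yes, A and B are disjoint


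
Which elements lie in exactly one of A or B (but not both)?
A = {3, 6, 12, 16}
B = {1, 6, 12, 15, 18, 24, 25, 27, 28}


A △ B = (A \ B) ∪ (B \ A) = elements in exactly one of A or B
A \ B = {3, 16}
B \ A = {1, 15, 18, 24, 25, 27, 28}
A △ B = {1, 3, 15, 16, 18, 24, 25, 27, 28}

A △ B = {1, 3, 15, 16, 18, 24, 25, 27, 28}


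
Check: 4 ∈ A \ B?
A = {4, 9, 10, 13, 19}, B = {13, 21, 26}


A = {4, 9, 10, 13, 19}, B = {13, 21, 26}
A \ B = elements in A but not in B
A \ B = {4, 9, 10, 19}
Checking if 4 ∈ A \ B
4 is in A \ B → True

4 ∈ A \ B


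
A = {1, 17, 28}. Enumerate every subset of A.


|A| = 3, so |P(A)| = 2^3 = 8
Enumerate subsets by cardinality (0 to 3):
∅, {1}, {17}, {28}, {1, 17}, {1, 28}, {17, 28}, {1, 17, 28}

P(A) has 8 subsets: ∅, {1}, {17}, {28}, {1, 17}, {1, 28}, {17, 28}, {1, 17, 28}


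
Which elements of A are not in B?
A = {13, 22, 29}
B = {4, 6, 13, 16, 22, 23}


A \ B = elements in A but not in B
A = {13, 22, 29}
B = {4, 6, 13, 16, 22, 23}
Remove from A any elements in B
A \ B = {29}

A \ B = {29}


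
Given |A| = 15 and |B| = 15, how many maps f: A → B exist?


Each of |A| = 15 inputs maps to any of |B| = 15 outputs.
# functions = |B|^|A| = 15^15
= 437893890380859375

Number of functions = 437893890380859375


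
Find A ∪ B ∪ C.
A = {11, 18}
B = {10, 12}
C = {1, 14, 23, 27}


A ∪ B = {10, 11, 12, 18}
(A ∪ B) ∪ C = {1, 10, 11, 12, 14, 18, 23, 27}

A ∪ B ∪ C = {1, 10, 11, 12, 14, 18, 23, 27}


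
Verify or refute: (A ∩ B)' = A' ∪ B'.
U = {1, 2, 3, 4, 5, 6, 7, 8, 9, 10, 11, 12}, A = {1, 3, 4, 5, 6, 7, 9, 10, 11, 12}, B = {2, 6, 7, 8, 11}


LHS: A ∩ B = {6, 7, 11}
(A ∩ B)' = U \ (A ∩ B) = {1, 2, 3, 4, 5, 8, 9, 10, 12}
A' = {2, 8}, B' = {1, 3, 4, 5, 9, 10, 12}
Claimed RHS: A' ∪ B' = {1, 2, 3, 4, 5, 8, 9, 10, 12}
Identity is VALID: LHS = RHS = {1, 2, 3, 4, 5, 8, 9, 10, 12} ✓

Identity is valid. (A ∩ B)' = A' ∪ B' = {1, 2, 3, 4, 5, 8, 9, 10, 12}


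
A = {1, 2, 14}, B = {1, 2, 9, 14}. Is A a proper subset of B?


A ⊂ B requires: A ⊆ B AND A ≠ B.
A ⊆ B? Yes
A = B? No
A ⊂ B: Yes (A is a proper subset of B)

Yes, A ⊂ B


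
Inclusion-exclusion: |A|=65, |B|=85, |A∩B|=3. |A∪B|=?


|A ∪ B| = |A| + |B| - |A ∩ B|
= 65 + 85 - 3
= 147

|A ∪ B| = 147


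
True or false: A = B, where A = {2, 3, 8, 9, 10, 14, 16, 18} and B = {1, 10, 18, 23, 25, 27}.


Two sets are equal iff they have exactly the same elements.
A = {2, 3, 8, 9, 10, 14, 16, 18}
B = {1, 10, 18, 23, 25, 27}
Differences: {1, 2, 3, 8, 9, 14, 16, 23, 25, 27}
A ≠ B

No, A ≠ B


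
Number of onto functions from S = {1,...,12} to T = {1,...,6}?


n = |S| = 12, k = |T| = 6. Surjections via inclusion-exclusion:
S(n,k) = Σ(-1)^i × C(k,i) × (k-i)^n, i=0 to k
i=0: (-1)^0×C(6,0)×6^12 = 2176782336
i=1: (-1)^1×C(6,1)×5^12 = -1464843750
i=2: (-1)^2×C(6,2)×4^12 = 251658240
i=3: (-1)^3×C(6,3)×3^12 = -10628820
i=4: (-1)^4×C(6,4)×2^12 = 61440
i=5: (-1)^5×C(6,5)×1^12 = -6
i=6: (-1)^6×C(6,6)×0^12 = 0
Total = 953029440

Number of surjections = 953029440


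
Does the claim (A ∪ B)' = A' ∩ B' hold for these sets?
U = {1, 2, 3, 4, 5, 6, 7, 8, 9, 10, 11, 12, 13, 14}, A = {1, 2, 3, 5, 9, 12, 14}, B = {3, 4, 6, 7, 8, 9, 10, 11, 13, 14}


LHS: A ∪ B = {1, 2, 3, 4, 5, 6, 7, 8, 9, 10, 11, 12, 13, 14}
(A ∪ B)' = U \ (A ∪ B) = ∅
A' = {4, 6, 7, 8, 10, 11, 13}, B' = {1, 2, 5, 12}
Claimed RHS: A' ∩ B' = ∅
Identity is VALID: LHS = RHS = ∅ ✓

Identity is valid. (A ∪ B)' = A' ∩ B' = ∅


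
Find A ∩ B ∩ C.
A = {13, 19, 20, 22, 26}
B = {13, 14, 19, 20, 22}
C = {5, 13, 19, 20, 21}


A ∩ B = {13, 19, 20, 22}
(A ∩ B) ∩ C = {13, 19, 20}

A ∩ B ∩ C = {13, 19, 20}


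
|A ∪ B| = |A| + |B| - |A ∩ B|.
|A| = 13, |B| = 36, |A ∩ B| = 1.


|A ∪ B| = |A| + |B| - |A ∩ B|
= 13 + 36 - 1
= 48

|A ∪ B| = 48


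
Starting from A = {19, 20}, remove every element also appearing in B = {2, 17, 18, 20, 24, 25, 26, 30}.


A \ B = elements in A but not in B
A = {19, 20}
B = {2, 17, 18, 20, 24, 25, 26, 30}
Remove from A any elements in B
A \ B = {19}

A \ B = {19}


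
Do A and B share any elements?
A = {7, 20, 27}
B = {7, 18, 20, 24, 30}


Disjoint means A ∩ B = ∅.
A ∩ B = {7, 20}
A ∩ B ≠ ∅, so A and B are NOT disjoint.

Yes — A and B share the element(s) of A ∩ B = {7, 20}, so they are not disjoint


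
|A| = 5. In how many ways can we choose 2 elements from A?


C(n,k) = n! / (k!(n-k)!)
C(5,2) = 5! / (2!3!)
= 10

C(5,2) = 10


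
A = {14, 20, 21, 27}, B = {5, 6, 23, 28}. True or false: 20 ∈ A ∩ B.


A = {14, 20, 21, 27}, B = {5, 6, 23, 28}
A ∩ B = elements in both A and B
A ∩ B = ∅
Checking if 20 ∈ A ∩ B
20 is not in A ∩ B → False

20 ∉ A ∩ B


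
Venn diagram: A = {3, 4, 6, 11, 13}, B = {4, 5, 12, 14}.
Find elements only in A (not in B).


A = {3, 4, 6, 11, 13}
B = {4, 5, 12, 14}
Region: only in A (not in B)
Elements: {3, 6, 11, 13}

Elements only in A (not in B): {3, 6, 11, 13}


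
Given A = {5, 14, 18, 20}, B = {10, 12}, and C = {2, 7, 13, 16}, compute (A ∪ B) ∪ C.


A ∪ B = {5, 10, 12, 14, 18, 20}
(A ∪ B) ∪ C = {2, 5, 7, 10, 12, 13, 14, 16, 18, 20}

A ∪ B ∪ C = {2, 5, 7, 10, 12, 13, 14, 16, 18, 20}


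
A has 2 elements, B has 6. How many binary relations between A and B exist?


A relation from A to B is any subset of A × B.
|A × B| = 2 × 6 = 12
# relations = 2^|A × B| = 2^12 = 4096

Number of relations = 4096


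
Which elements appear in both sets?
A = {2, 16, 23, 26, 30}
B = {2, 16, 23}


A ∩ B = elements in both A and B
A = {2, 16, 23, 26, 30}
B = {2, 16, 23}
A ∩ B = {2, 16, 23}

A ∩ B = {2, 16, 23}


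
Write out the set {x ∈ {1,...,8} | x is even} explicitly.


Checking each candidate:
Condition: even numbers in {1,...,8}
Result = {2, 4, 6, 8}

{2, 4, 6, 8}


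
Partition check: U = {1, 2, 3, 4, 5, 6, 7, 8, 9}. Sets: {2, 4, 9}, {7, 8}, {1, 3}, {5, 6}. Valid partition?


A partition requires: (1) non-empty parts, (2) pairwise disjoint, (3) union = U
Parts: {2, 4, 9}, {7, 8}, {1, 3}, {5, 6}
Union of parts: {1, 2, 3, 4, 5, 6, 7, 8, 9}
U = {1, 2, 3, 4, 5, 6, 7, 8, 9}
All non-empty? True
Pairwise disjoint? True
Covers U? True

Yes, valid partition


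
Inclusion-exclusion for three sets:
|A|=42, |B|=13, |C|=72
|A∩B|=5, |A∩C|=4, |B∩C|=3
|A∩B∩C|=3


|A∪B∪C| = |A|+|B|+|C| - |A∩B|-|A∩C|-|B∩C| + |A∩B∩C|
= 42+13+72 - 5-4-3 + 3
= 127 - 12 + 3
= 118

|A ∪ B ∪ C| = 118


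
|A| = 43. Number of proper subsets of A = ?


Total subsets = 2^n = 2^43 = 8796093022208
Proper subsets exclude the set itself: 2^n - 1
= 8796093022208 - 1
= 8796093022207

Number of proper subsets = 8796093022207


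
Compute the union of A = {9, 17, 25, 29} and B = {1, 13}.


A ∪ B = all elements in A or B (or both)
A = {9, 17, 25, 29}
B = {1, 13}
A ∪ B = {1, 9, 13, 17, 25, 29}

A ∪ B = {1, 9, 13, 17, 25, 29}


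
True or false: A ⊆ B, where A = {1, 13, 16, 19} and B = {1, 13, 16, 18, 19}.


A ⊆ B means every element of A is in B.
All elements of A are in B.
So A ⊆ B.

Yes, A ⊆ B


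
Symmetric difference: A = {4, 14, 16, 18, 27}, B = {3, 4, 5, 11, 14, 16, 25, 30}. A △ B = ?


A △ B = (A \ B) ∪ (B \ A) = elements in exactly one of A or B
A \ B = {18, 27}
B \ A = {3, 5, 11, 25, 30}
A △ B = {3, 5, 11, 18, 25, 27, 30}

A △ B = {3, 5, 11, 18, 25, 27, 30}


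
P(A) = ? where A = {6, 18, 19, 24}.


|A| = 4, so |P(A)| = 2^4 = 16
Enumerate subsets by cardinality (0 to 4):
∅, {6}, {18}, {19}, {24}, {6, 18}, {6, 19}, {6, 24}, {18, 19}, {18, 24}, {19, 24}, {6, 18, 19}, {6, 18, 24}, {6, 19, 24}, {18, 19, 24}, {6, 18, 19, 24}

P(A) has 16 subsets: ∅, {6}, {18}, {19}, {24}, {6, 18}, {6, 19}, {6, 24}, {18, 19}, {18, 24}, {19, 24}, {6, 18, 19}, {6, 18, 24}, {6, 19, 24}, {18, 19, 24}, {6, 18, 19, 24}


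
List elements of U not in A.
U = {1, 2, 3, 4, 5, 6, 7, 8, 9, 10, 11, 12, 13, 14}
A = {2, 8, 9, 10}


Aᶜ = U \ A = elements in U but not in A
U = {1, 2, 3, 4, 5, 6, 7, 8, 9, 10, 11, 12, 13, 14}
A = {2, 8, 9, 10}
Aᶜ = {1, 3, 4, 5, 6, 7, 11, 12, 13, 14}

Aᶜ = {1, 3, 4, 5, 6, 7, 11, 12, 13, 14}


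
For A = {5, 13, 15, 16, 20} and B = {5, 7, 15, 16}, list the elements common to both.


A ∩ B = elements in both A and B
A = {5, 13, 15, 16, 20}
B = {5, 7, 15, 16}
A ∩ B = {5, 15, 16}

A ∩ B = {5, 15, 16}


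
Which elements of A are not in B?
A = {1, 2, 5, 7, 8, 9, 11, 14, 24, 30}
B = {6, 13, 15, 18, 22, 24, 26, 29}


A \ B = elements in A but not in B
A = {1, 2, 5, 7, 8, 9, 11, 14, 24, 30}
B = {6, 13, 15, 18, 22, 24, 26, 29}
Remove from A any elements in B
A \ B = {1, 2, 5, 7, 8, 9, 11, 14, 30}

A \ B = {1, 2, 5, 7, 8, 9, 11, 14, 30}


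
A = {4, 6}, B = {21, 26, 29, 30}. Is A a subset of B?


A ⊆ B means every element of A is in B.
Elements in A not in B: {4, 6}
So A ⊄ B.

No, A ⊄ B


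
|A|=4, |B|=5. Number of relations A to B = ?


A relation from A to B is any subset of A × B.
|A × B| = 4 × 5 = 20
# relations = 2^|A × B| = 2^20 = 1048576

Number of relations = 1048576


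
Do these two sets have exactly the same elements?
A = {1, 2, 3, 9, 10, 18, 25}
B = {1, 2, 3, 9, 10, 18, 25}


Two sets are equal iff they have exactly the same elements.
A = {1, 2, 3, 9, 10, 18, 25}
B = {1, 2, 3, 9, 10, 18, 25}
Same elements → A = B

Yes, A = B


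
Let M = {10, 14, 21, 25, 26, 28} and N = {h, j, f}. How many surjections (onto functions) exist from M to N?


n = |M| = 6, k = |N| = 3. Surjections via inclusion-exclusion:
S(n,k) = Σ(-1)^i × C(k,i) × (k-i)^n, i=0 to k
i=0: (-1)^0×C(3,0)×3^6 = 729
i=1: (-1)^1×C(3,1)×2^6 = -192
i=2: (-1)^2×C(3,2)×1^6 = 3
i=3: (-1)^3×C(3,3)×0^6 = 0
Total = 540

Number of surjections = 540


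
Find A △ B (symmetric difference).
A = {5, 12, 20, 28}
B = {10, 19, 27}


A △ B = (A \ B) ∪ (B \ A) = elements in exactly one of A or B
A \ B = {5, 12, 20, 28}
B \ A = {10, 19, 27}
A △ B = {5, 10, 12, 19, 20, 27, 28}

A △ B = {5, 10, 12, 19, 20, 27, 28}


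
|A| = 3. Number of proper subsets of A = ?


Total subsets = 2^n = 2^3 = 8
Proper subsets exclude the set itself: 2^n - 1
= 8 - 1
= 7

Number of proper subsets = 7


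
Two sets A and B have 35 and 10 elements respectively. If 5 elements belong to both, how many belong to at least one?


|A ∪ B| = |A| + |B| - |A ∩ B|
= 35 + 10 - 5
= 40

|A ∪ B| = 40


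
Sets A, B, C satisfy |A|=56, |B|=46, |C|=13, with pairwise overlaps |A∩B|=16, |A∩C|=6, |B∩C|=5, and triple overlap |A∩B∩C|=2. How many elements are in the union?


|A∪B∪C| = |A|+|B|+|C| - |A∩B|-|A∩C|-|B∩C| + |A∩B∩C|
= 56+46+13 - 16-6-5 + 2
= 115 - 27 + 2
= 90

|A ∪ B ∪ C| = 90


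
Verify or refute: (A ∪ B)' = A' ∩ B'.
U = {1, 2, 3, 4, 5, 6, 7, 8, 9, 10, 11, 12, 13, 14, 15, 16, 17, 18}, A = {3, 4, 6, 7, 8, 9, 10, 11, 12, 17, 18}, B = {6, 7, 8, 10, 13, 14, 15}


LHS: A ∪ B = {3, 4, 6, 7, 8, 9, 10, 11, 12, 13, 14, 15, 17, 18}
(A ∪ B)' = U \ (A ∪ B) = {1, 2, 5, 16}
A' = {1, 2, 5, 13, 14, 15, 16}, B' = {1, 2, 3, 4, 5, 9, 11, 12, 16, 17, 18}
Claimed RHS: A' ∩ B' = {1, 2, 5, 16}
Identity is VALID: LHS = RHS = {1, 2, 5, 16} ✓

Identity is valid. (A ∪ B)' = A' ∩ B' = {1, 2, 5, 16}


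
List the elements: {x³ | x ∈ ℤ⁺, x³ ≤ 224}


Checking each candidate:
Condition: positive perfect cubes ≤ 224
Result = {1, 8, 27, 64, 125, 216}

{1, 8, 27, 64, 125, 216}


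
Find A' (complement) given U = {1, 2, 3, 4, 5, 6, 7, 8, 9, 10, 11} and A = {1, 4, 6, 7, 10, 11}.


Aᶜ = U \ A = elements in U but not in A
U = {1, 2, 3, 4, 5, 6, 7, 8, 9, 10, 11}
A = {1, 4, 6, 7, 10, 11}
Aᶜ = {2, 3, 5, 8, 9}

Aᶜ = {2, 3, 5, 8, 9}


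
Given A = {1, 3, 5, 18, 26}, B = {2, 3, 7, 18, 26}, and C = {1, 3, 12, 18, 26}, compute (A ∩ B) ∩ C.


A ∩ B = {3, 18, 26}
(A ∩ B) ∩ C = {3, 18, 26}

A ∩ B ∩ C = {3, 18, 26}


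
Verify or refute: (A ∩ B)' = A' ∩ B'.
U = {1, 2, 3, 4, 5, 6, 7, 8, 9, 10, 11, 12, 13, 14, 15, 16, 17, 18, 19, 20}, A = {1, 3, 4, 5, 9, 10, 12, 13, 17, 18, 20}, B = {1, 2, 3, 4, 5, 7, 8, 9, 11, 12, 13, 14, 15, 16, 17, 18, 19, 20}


LHS: A ∩ B = {1, 3, 4, 5, 9, 12, 13, 17, 18, 20}
(A ∩ B)' = U \ (A ∩ B) = {2, 6, 7, 8, 10, 11, 14, 15, 16, 19}
A' = {2, 6, 7, 8, 11, 14, 15, 16, 19}, B' = {6, 10}
Claimed RHS: A' ∩ B' = {6}
Identity is INVALID: LHS = {2, 6, 7, 8, 10, 11, 14, 15, 16, 19} but the RHS claimed here equals {6}. The correct form is (A ∩ B)' = A' ∪ B'.

Identity is invalid: (A ∩ B)' = {2, 6, 7, 8, 10, 11, 14, 15, 16, 19} but A' ∩ B' = {6}. The correct De Morgan law is (A ∩ B)' = A' ∪ B'.


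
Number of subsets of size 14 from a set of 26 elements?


C(n,k) = n! / (k!(n-k)!)
C(26,14) = 26! / (14!12!)
= 9657700

C(26,14) = 9657700


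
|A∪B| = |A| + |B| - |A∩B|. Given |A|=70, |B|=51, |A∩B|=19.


|A ∪ B| = |A| + |B| - |A ∩ B|
= 70 + 51 - 19
= 102

|A ∪ B| = 102


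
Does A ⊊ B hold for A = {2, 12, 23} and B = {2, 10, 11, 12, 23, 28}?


A ⊂ B requires: A ⊆ B AND A ≠ B.
A ⊆ B? Yes
A = B? No
A ⊂ B: Yes (A is a proper subset of B)

Yes, A ⊂ B


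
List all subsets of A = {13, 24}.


|A| = 2, so |P(A)| = 2^2 = 4
Enumerate subsets by cardinality (0 to 2):
∅, {13}, {24}, {13, 24}

P(A) has 4 subsets: ∅, {13}, {24}, {13, 24}


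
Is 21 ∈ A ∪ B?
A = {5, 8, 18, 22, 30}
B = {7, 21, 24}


A = {5, 8, 18, 22, 30}, B = {7, 21, 24}
A ∪ B = all elements in A or B
A ∪ B = {5, 7, 8, 18, 21, 22, 24, 30}
Checking if 21 ∈ A ∪ B
21 is in A ∪ B → True

21 ∈ A ∪ B


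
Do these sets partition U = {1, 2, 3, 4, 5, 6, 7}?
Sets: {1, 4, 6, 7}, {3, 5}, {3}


A partition requires: (1) non-empty parts, (2) pairwise disjoint, (3) union = U
Parts: {1, 4, 6, 7}, {3, 5}, {3}
Union of parts: {1, 3, 4, 5, 6, 7}
U = {1, 2, 3, 4, 5, 6, 7}
All non-empty? True
Pairwise disjoint? False
Covers U? False

No, not a valid partition


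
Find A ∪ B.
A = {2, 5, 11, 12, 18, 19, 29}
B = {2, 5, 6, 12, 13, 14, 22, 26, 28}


A ∪ B = all elements in A or B (or both)
A = {2, 5, 11, 12, 18, 19, 29}
B = {2, 5, 6, 12, 13, 14, 22, 26, 28}
A ∪ B = {2, 5, 6, 11, 12, 13, 14, 18, 19, 22, 26, 28, 29}

A ∪ B = {2, 5, 6, 11, 12, 13, 14, 18, 19, 22, 26, 28, 29}


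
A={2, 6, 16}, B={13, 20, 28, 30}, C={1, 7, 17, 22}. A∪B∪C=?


A ∪ B = {2, 6, 13, 16, 20, 28, 30}
(A ∪ B) ∪ C = {1, 2, 6, 7, 13, 16, 17, 20, 22, 28, 30}

A ∪ B ∪ C = {1, 2, 6, 7, 13, 16, 17, 20, 22, 28, 30}


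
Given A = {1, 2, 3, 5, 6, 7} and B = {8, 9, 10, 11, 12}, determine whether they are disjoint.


Disjoint means A ∩ B = ∅.
A ∩ B = ∅
A ∩ B = ∅, so A and B are disjoint.

Yes, A and B are disjoint


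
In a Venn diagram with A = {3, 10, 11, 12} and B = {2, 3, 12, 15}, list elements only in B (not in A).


A = {3, 10, 11, 12}
B = {2, 3, 12, 15}
Region: only in B (not in A)
Elements: {2, 15}

Elements only in B (not in A): {2, 15}


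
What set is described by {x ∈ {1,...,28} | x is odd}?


Checking each candidate:
Condition: odd numbers in {1,...,28}
Result = {1, 3, 5, 7, 9, 11, 13, 15, 17, 19, 21, 23, 25, 27}

{1, 3, 5, 7, 9, 11, 13, 15, 17, 19, 21, 23, 25, 27}


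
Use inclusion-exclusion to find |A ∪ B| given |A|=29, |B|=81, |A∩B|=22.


|A ∪ B| = |A| + |B| - |A ∩ B|
= 29 + 81 - 22
= 88

|A ∪ B| = 88


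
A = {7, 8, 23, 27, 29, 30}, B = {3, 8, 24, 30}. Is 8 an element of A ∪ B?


A = {7, 8, 23, 27, 29, 30}, B = {3, 8, 24, 30}
A ∪ B = all elements in A or B
A ∪ B = {3, 7, 8, 23, 24, 27, 29, 30}
Checking if 8 ∈ A ∪ B
8 is in A ∪ B → True

8 ∈ A ∪ B


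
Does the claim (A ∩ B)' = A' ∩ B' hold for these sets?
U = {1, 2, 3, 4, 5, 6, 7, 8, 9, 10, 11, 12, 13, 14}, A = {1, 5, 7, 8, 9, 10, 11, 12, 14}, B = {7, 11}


LHS: A ∩ B = {7, 11}
(A ∩ B)' = U \ (A ∩ B) = {1, 2, 3, 4, 5, 6, 8, 9, 10, 12, 13, 14}
A' = {2, 3, 4, 6, 13}, B' = {1, 2, 3, 4, 5, 6, 8, 9, 10, 12, 13, 14}
Claimed RHS: A' ∩ B' = {2, 3, 4, 6, 13}
Identity is INVALID: LHS = {1, 2, 3, 4, 5, 6, 8, 9, 10, 12, 13, 14} but the RHS claimed here equals {2, 3, 4, 6, 13}. The correct form is (A ∩ B)' = A' ∪ B'.

Identity is invalid: (A ∩ B)' = {1, 2, 3, 4, 5, 6, 8, 9, 10, 12, 13, 14} but A' ∩ B' = {2, 3, 4, 6, 13}. The correct De Morgan law is (A ∩ B)' = A' ∪ B'.


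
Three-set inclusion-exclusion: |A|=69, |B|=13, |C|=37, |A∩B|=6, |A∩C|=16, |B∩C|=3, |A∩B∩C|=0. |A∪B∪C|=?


|A∪B∪C| = |A|+|B|+|C| - |A∩B|-|A∩C|-|B∩C| + |A∩B∩C|
= 69+13+37 - 6-16-3 + 0
= 119 - 25 + 0
= 94

|A ∪ B ∪ C| = 94


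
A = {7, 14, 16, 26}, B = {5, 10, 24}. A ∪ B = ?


A ∪ B = all elements in A or B (or both)
A = {7, 14, 16, 26}
B = {5, 10, 24}
A ∪ B = {5, 7, 10, 14, 16, 24, 26}

A ∪ B = {5, 7, 10, 14, 16, 24, 26}


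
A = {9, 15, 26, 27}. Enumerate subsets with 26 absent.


A subset of A that omits 26 is a subset of A \ {26}, so there are 2^(n-1) = 2^3 = 8 of them.
Subsets excluding 26: ∅, {9}, {15}, {27}, {9, 15}, {9, 27}, {15, 27}, {9, 15, 27}

Subsets excluding 26 (8 total): ∅, {9}, {15}, {27}, {9, 15}, {9, 27}, {15, 27}, {9, 15, 27}


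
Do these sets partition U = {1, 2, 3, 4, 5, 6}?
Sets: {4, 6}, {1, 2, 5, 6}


A partition requires: (1) non-empty parts, (2) pairwise disjoint, (3) union = U
Parts: {4, 6}, {1, 2, 5, 6}
Union of parts: {1, 2, 4, 5, 6}
U = {1, 2, 3, 4, 5, 6}
All non-empty? True
Pairwise disjoint? False
Covers U? False

No, not a valid partition


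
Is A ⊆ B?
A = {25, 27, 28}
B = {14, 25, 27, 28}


A ⊆ B means every element of A is in B.
All elements of A are in B.
So A ⊆ B.

Yes, A ⊆ B


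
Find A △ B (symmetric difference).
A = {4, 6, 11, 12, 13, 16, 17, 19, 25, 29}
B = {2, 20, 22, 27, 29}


A △ B = (A \ B) ∪ (B \ A) = elements in exactly one of A or B
A \ B = {4, 6, 11, 12, 13, 16, 17, 19, 25}
B \ A = {2, 20, 22, 27}
A △ B = {2, 4, 6, 11, 12, 13, 16, 17, 19, 20, 22, 25, 27}

A △ B = {2, 4, 6, 11, 12, 13, 16, 17, 19, 20, 22, 25, 27}


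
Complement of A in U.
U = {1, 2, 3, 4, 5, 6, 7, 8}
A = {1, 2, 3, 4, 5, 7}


Aᶜ = U \ A = elements in U but not in A
U = {1, 2, 3, 4, 5, 6, 7, 8}
A = {1, 2, 3, 4, 5, 7}
Aᶜ = {6, 8}

Aᶜ = {6, 8}


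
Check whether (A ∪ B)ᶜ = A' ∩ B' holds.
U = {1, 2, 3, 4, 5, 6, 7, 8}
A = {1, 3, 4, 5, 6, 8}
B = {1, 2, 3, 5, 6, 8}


LHS: A ∪ B = {1, 2, 3, 4, 5, 6, 8}
(A ∪ B)' = U \ (A ∪ B) = {7}
A' = {2, 7}, B' = {4, 7}
Claimed RHS: A' ∩ B' = {7}
Identity is VALID: LHS = RHS = {7} ✓

Identity is valid. (A ∪ B)' = A' ∩ B' = {7}


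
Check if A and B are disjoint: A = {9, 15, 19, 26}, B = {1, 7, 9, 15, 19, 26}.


Disjoint means A ∩ B = ∅.
A ∩ B = {9, 15, 19, 26}
A ∩ B ≠ ∅, so A and B are NOT disjoint.

No, A and B are not disjoint (A ∩ B = {9, 15, 19, 26})


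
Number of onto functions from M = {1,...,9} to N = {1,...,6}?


n = |M| = 9, k = |N| = 6. Surjections via inclusion-exclusion:
S(n,k) = Σ(-1)^i × C(k,i) × (k-i)^n, i=0 to k
i=0: (-1)^0×C(6,0)×6^9 = 10077696
i=1: (-1)^1×C(6,1)×5^9 = -11718750
i=2: (-1)^2×C(6,2)×4^9 = 3932160
i=3: (-1)^3×C(6,3)×3^9 = -393660
i=4: (-1)^4×C(6,4)×2^9 = 7680
i=5: (-1)^5×C(6,5)×1^9 = -6
i=6: (-1)^6×C(6,6)×0^9 = 0
Total = 1905120

Number of surjections = 1905120


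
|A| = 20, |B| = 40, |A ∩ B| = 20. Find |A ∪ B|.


|A ∪ B| = |A| + |B| - |A ∩ B|
= 20 + 40 - 20
= 40

|A ∪ B| = 40


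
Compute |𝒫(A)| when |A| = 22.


Number of subsets = 2^n
= 2^22
= 4194304

|P(A)| = 4194304
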